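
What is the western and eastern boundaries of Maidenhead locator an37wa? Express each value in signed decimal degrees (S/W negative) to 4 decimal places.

-172.1667, -172.0833

Field A=0, N=13: +0·20° lon, +13·10° lat → SW at lon -180°, lat 40°.
Square 3, 7: +3·2° lon, +7·1° lat → SW at lon -174°, lat 47°.
Subsquare w=22, a=0: +22·0.0833333° lon, +0·0.0416667° lat → SW at lon -172.167°, lat 47°.
Cell spans 0.0833333° lon × 0.0416667° lat.
west -172.1667, east -172.0833.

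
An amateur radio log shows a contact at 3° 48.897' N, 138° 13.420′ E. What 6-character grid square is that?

PJ93ct

Add 180° to longitude and 90° to latitude: 318.2237, 93.8149.
Field: 318.2237/20 → 15 → P, 93.8149/10 → 9 → J; chars PJ.
Square: 18.2237/2 → 9, 3.8149/1 → 3; chars 93.
Subsquare: 0.2237/0.0833333 → 2 → c, 0.8149/0.0416667 → 19 → t; chars ct.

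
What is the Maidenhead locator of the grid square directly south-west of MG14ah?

MG04xg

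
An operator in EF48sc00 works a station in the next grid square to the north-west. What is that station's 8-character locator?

EF48rc91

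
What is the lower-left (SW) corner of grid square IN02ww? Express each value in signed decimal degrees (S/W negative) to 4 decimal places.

Field I=8, N=13: +8·20° lon, +13·10° lat → SW at lon -20°, lat 40°.
Square 0, 2: +0·2° lon, +2·1° lat → SW at lon -20°, lat 42°.
Subsquare w=22, w=22: +22·0.0833333° lon, +22·0.0416667° lat → SW at lon -18.1667°, lat 42.9167°.
latitude 42.9167, longitude -18.1667.

42.9167, -18.1667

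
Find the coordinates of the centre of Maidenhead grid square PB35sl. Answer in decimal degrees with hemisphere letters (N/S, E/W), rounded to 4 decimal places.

Field P=15, B=1: +15·20° lon, +1·10° lat → SW at lon 120°, lat -80°.
Square 3, 5: +3·2° lon, +5·1° lat → SW at lon 126°, lat -75°.
Subsquare s=18, l=11: +18·0.0833333° lon, +11·0.0416667° lat → SW at lon 127.5°, lat -74.5417°.
Cell spans 0.0833333° lon × 0.0416667° lat. Centre is SW corner plus half of each.
latitude 74.5208° S, longitude 127.5417° E.

74.5208° S, 127.5417° E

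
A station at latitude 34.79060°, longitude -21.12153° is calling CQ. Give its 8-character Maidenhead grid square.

HM94ks59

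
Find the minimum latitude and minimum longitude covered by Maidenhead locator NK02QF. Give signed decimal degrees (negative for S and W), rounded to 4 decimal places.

12.2083, 81.3333

Field N=13, K=10: +13·20° lon, +10·10° lat → SW at lon 80°, lat 10°.
Square 0, 2: +0·2° lon, +2·1° lat → SW at lon 80°, lat 12°.
Subsquare q=16, f=5: +16·0.0833333° lon, +5·0.0416667° lat → SW at lon 81.3333°, lat 12.2083°.
latitude 12.2083, longitude 81.3333.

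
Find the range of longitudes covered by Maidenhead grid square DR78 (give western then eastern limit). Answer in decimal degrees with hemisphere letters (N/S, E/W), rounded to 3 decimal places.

Field D=3, R=17: +3·20° lon, +17·10° lat → SW at lon -120°, lat 80°.
Square 7, 8: +7·2° lon, +8·1° lat → SW at lon -106°, lat 88°.
Cell spans 2° lon × 1° lat.
west 106.000° W, east 104.000° W.

106.000° W, 104.000° W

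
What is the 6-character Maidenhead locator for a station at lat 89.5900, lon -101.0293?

DR99lo

Offset from 180°W / 90°S: lon 78.9707°, lat 179.5900°.
Field: 78.9707/20 → 3 → D, 179.5900/10 → 17 → R; chars DR.
Square: 18.9707/2 → 9, 9.5900/1 → 9; chars 99.
Subsquare: 0.9707/0.0833333 → 11 → l, 0.5900/0.0416667 → 14 → o; chars lo.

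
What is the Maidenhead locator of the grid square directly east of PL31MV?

Longitude subsquare m = 12; +1 → 13 = n.
The latitude characters are unchanged.

PL31nv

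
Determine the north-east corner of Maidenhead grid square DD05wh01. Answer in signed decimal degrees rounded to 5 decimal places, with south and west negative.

Field D=3, D=3: +3·20° lon, +3·10° lat → SW at lon -120°, lat -60°.
Square 0, 5: +0·2° lon, +5·1° lat → SW at lon -120°, lat -55°.
Subsquare w=22, h=7: +22·0.0833333° lon, +7·0.0416667° lat → SW at lon -118.167°, lat -54.7083°.
Extended square 0, 1: +0·0.00833333° lon, +1·0.00416667° lat → SW at lon -118.167°, lat -54.7042°.
Cell spans 0.00833333° lon × 0.00416667° lat. NE corner is SW corner plus one full cell.
latitude -54.70000, longitude -118.15833.

-54.70000, -118.15833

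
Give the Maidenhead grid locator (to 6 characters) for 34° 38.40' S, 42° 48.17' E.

Shift to the Maidenhead origin (180°W, 90°S): lon 222.8028, lat 55.3600.
Field: 222.8028/20 → 11 → L, 55.3600/10 → 5 → F; chars LF.
Square: 2.8028/2 → 1, 5.3600/1 → 5; chars 15.
Subsquare: 0.8028/0.0833333 → 9 → j, 0.3600/0.0416667 → 8 → i; chars ji.

LF15ji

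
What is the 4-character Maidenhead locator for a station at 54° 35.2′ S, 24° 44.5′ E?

KD25

Shift to the Maidenhead origin (180°W, 90°S): lon 204.74, lat 35.41.
Field: 204.74/20 → 10 → K, 35.41/10 → 3 → D; chars KD.
Square: 4.74/2 → 2, 5.41/1 → 5; chars 25.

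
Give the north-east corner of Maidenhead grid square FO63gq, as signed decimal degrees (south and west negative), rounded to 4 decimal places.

Field F=5, O=14: +5·20° lon, +14·10° lat → SW at lon -80°, lat 50°.
Square 6, 3: +6·2° lon, +3·1° lat → SW at lon -68°, lat 53°.
Subsquare g=6, q=16: +6·0.0833333° lon, +16·0.0416667° lat → SW at lon -67.5°, lat 53.6667°.
Cell spans 0.0833333° lon × 0.0416667° lat. NE corner is SW corner plus one full cell.
latitude 53.7083, longitude -67.4167.

53.7083, -67.4167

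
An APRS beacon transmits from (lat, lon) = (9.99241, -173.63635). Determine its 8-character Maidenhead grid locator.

AJ39ex38

Add 180° to longitude and 90° to latitude: 6.36365, 99.99241.
Field: lon ⌊6.36365/20⌋ = 0 → A; lat ⌊99.99241/10⌋ = 9 → J.
Square: lon ⌊6.36365/2⌋ = 3; lat ⌊9.99241/1⌋ = 9.
Subsquare: lon ⌊0.36365/0.0833333⌋ = 4 → e; lat ⌊0.99241/0.0416667⌋ = 23 → x.
Extended square: lon ⌊0.03032/0.00833333⌋ = 3; lat ⌊0.03408/0.00416667⌋ = 8.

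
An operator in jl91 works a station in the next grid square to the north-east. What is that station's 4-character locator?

Longitude square 9; +1 → 10, wraps to 0, carry into field.
Longitude field J = 9; +1 → 10 = K.
Latitude square 1; +1 → 2.

KL02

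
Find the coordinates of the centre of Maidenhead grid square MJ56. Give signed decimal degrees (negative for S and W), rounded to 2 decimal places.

Field M=12, J=9: +12·20° lon, +9·10° lat → SW at lon 60°, lat 0°.
Square 5, 6: +5·2° lon, +6·1° lat → SW at lon 70°, lat 6°.
Cell spans 2° lon × 1° lat. Centre is SW corner plus half of each.
latitude 6.50, longitude 71.00.

6.50, 71.00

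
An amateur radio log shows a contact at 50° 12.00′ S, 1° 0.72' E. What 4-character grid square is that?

JD09

Offset from 180°W / 90°S: lon 181.01°, lat 39.80°.
Field (20°×10°, letters A–R): lon ⌊181.01/20⌋ = 9 → J; lat ⌊39.80/10⌋ = 3 → D.
Square (2°×1°, digits 0–9): lon ⌊1.01/2⌋ = 0; lat ⌊9.80/1⌋ = 9.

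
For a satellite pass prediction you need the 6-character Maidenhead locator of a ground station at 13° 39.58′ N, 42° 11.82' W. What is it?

GK83vp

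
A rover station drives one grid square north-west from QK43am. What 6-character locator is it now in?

Longitude subsquare a = 0; −1 → -1, wraps to 23 = x, carry into square.
Longitude square 4; −1 → 3.
Latitude subsquare m = 12; +1 → 13 = n.

QK33xn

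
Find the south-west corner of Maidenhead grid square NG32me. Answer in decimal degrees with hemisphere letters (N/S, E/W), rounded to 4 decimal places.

27.8333° S, 87.0000° E

Field N=13, G=6: +13·20° lon, +6·10° lat → SW at lon 80°, lat -30°.
Square 3, 2: +3·2° lon, +2·1° lat → SW at lon 86°, lat -28°.
Subsquare m=12, e=4: +12·0.0833333° lon, +4·0.0416667° lat → SW at lon 87°, lat -27.8333°.
latitude 27.8333° S, longitude 87.0000° E.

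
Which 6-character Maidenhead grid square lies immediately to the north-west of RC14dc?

RC14cd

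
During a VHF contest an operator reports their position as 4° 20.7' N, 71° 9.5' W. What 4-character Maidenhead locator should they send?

FJ44

Offset from 180°W / 90°S: lon 108.84°, lat 94.34°.
Field: 108.84/20 → 5 → F, 94.34/10 → 9 → J; chars FJ.
Square: 8.84/2 → 4, 4.34/1 → 4; chars 44.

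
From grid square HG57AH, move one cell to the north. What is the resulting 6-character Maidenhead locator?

HG57ai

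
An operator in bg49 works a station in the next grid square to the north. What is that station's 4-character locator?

Latitude square 9; +1 → 10, wraps to 0, carry into field.
Latitude field G = 6; +1 → 7 = H.
The longitude characters are unchanged.

BH40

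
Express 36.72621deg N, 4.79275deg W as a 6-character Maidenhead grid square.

IM76or

Offset from 180°W / 90°S: lon 175.2072°, lat 126.7262°.
Field: lon ⌊175.2072/20⌋ = 8 → I; lat ⌊126.7262/10⌋ = 12 → M.
Square: lon ⌊15.2072/2⌋ = 7; lat ⌊6.7262/1⌋ = 6.
Subsquare: lon ⌊1.2072/0.0833333⌋ = 14 → o; lat ⌊0.7262/0.0416667⌋ = 17 → r.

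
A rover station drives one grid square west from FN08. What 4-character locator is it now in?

Longitude square 0; −1 → -1, wraps to 9, carry into field.
Longitude field F = 5; −1 → 4 = E.
The latitude characters are unchanged.

EN98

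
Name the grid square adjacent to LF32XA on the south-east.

Longitude subsquare x = 23; +1 → 24, wraps to 0 = a, carry into square.
Longitude square 3; +1 → 4.
Latitude subsquare a = 0; −1 → -1, wraps to 23 = x, carry into square.
Latitude square 2; −1 → 1.

LF41ax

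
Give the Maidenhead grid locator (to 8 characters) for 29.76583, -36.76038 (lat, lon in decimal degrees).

HL19os83

Offset from 180°W / 90°S: lon 143.23962°, lat 119.76583°.
Field (20°×10°, letters A–R): lon ⌊143.23962/20⌋ = 7 → H; lat ⌊119.76583/10⌋ = 11 → L.
Square (2°×1°, digits 0–9): lon ⌊3.23962/2⌋ = 1; lat ⌊9.76583/1⌋ = 9.
Subsquare (5′×2.5′, letters a–x): lon ⌊1.23962/0.0833333⌋ = 14 → o; lat ⌊0.76583/0.0416667⌋ = 18 → s.
Extended square (30″×15″, digits 0–9): lon ⌊0.07295/0.00833333⌋ = 8; lat ⌊0.01583/0.00416667⌋ = 3.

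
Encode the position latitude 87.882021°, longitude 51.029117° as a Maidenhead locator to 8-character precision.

LR57mv31

Add 180° to longitude and 90° to latitude: 231.02912, 177.88202.
Field: 231.02912/20 → 11 → L, 177.88202/10 → 17 → R; chars LR.
Square: 11.02912/2 → 5, 7.88202/1 → 7; chars 57.
Subsquare: 1.02912/0.0833333 → 12 → m, 0.88202/0.0416667 → 21 → v; chars mv.
Extended square: 0.02912/0.00833333 → 3, 0.00702/0.00416667 → 1; chars 31.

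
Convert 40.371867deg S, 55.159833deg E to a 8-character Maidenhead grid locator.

Offset from 180°W / 90°S: lon 235.15983°, lat 49.62813°.
Field (20°×10°, letters A–R): lon ⌊235.15983/20⌋ = 11 → L; lat ⌊49.62813/10⌋ = 4 → E.
Square (2°×1°, digits 0–9): lon ⌊15.15983/2⌋ = 7; lat ⌊9.62813/1⌋ = 9.
Subsquare (5′×2.5′, letters a–x): lon ⌊1.15983/0.0833333⌋ = 13 → n; lat ⌊0.62813/0.0416667⌋ = 15 → p.
Extended square (30″×15″, digits 0–9): lon ⌊0.07650/0.00833333⌋ = 9; lat ⌊0.00313/0.00416667⌋ = 0.

LE79np90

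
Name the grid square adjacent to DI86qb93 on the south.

Latitude extended square 3; −1 → 2.
The longitude characters are unchanged.

DI86qb92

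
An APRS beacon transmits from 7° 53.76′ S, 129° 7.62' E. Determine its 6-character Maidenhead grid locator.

Offset from 180°W / 90°S: lon 309.1270°, lat 82.1040°.
Field: 309.1270/20 → 15 → P, 82.1040/10 → 8 → I; chars PI.
Square: 9.1270/2 → 4, 2.1040/1 → 2; chars 42.
Subsquare: 1.1270/0.0833333 → 13 → n, 0.1040/0.0416667 → 2 → c; chars nc.

PI42nc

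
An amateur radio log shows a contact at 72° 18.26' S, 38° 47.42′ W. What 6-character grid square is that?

Offset from 180°W / 90°S: lon 141.2097°, lat 17.6957°.
Field: 141.2097/20 → 7 → H, 17.6957/10 → 1 → B; chars HB.
Square: 1.2097/2 → 0, 7.6957/1 → 7; chars 07.
Subsquare: 1.2097/0.0833333 → 14 → o, 0.6957/0.0416667 → 16 → q; chars oq.

HB07oq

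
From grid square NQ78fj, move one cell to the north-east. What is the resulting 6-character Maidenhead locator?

Longitude subsquare f = 5; +1 → 6 = g.
Latitude subsquare j = 9; +1 → 10 = k.

NQ78gk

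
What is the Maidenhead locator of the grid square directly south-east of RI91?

AI00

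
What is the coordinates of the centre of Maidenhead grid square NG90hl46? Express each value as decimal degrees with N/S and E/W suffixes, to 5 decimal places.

29.51458° S, 98.62083° E

Field N=13, G=6: +13·20° lon, +6·10° lat → SW at lon 80°, lat -30°.
Square 9, 0: +9·2° lon, +0·1° lat → SW at lon 98°, lat -30°.
Subsquare h=7, l=11: +7·0.0833333° lon, +11·0.0416667° lat → SW at lon 98.5833°, lat -29.5417°.
Extended square 4, 6: +4·0.00833333° lon, +6·0.00416667° lat → SW at lon 98.6167°, lat -29.5167°.
Cell spans 0.00833333° lon × 0.00416667° lat. Centre is SW corner plus half of each.
latitude 29.51458° S, longitude 98.62083° E.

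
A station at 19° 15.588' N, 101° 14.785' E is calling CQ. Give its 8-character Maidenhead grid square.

Shift to the Maidenhead origin (180°W, 90°S): lon 281.24642, lat 109.25980.
Field (20°×10°, letters A–R): lon ⌊281.24642/20⌋ = 14 → O; lat ⌊109.25980/10⌋ = 10 → K.
Square (2°×1°, digits 0–9): lon ⌊1.24642/2⌋ = 0; lat ⌊9.25980/1⌋ = 9.
Subsquare (5′×2.5′, letters a–x): lon ⌊1.24642/0.0833333⌋ = 14 → o; lat ⌊0.25980/0.0416667⌋ = 6 → g.
Extended square (30″×15″, digits 0–9): lon ⌊0.07975/0.00833333⌋ = 9; lat ⌊0.00980/0.00416667⌋ = 2.

OK09og92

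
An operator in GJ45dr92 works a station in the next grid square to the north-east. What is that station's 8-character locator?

GJ45er03

Longitude extended square 9; +1 → 10, wraps to 0, carry into subsquare.
Longitude subsquare d = 3; +1 → 4 = e.
Latitude extended square 2; +1 → 3.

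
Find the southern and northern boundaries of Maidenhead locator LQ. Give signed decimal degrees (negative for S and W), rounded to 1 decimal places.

70.0, 80.0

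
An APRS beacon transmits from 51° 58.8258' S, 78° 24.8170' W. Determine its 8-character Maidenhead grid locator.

Shift to the Maidenhead origin (180°W, 90°S): lon 101.58638, lat 38.01957.
Field: lon ⌊101.58638/20⌋ = 5 → F; lat ⌊38.01957/10⌋ = 3 → D.
Square: lon ⌊1.58638/2⌋ = 0; lat ⌊8.01957/1⌋ = 8.
Subsquare: lon ⌊1.58638/0.0833333⌋ = 19 → t; lat ⌊0.01957/0.0416667⌋ = 0 → a.
Extended square: lon ⌊0.00305/0.00833333⌋ = 0; lat ⌊0.01957/0.00416667⌋ = 4.

FD08ta04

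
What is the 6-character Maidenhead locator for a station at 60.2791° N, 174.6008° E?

RP70hg

Add 180° to longitude and 90° to latitude: 354.6008, 150.2791.
Field: lon ⌊354.6008/20⌋ = 17 → R; lat ⌊150.2791/10⌋ = 15 → P.
Square: lon ⌊14.6008/2⌋ = 7; lat ⌊0.2791/1⌋ = 0.
Subsquare: lon ⌊0.6008/0.0833333⌋ = 7 → h; lat ⌊0.2791/0.0416667⌋ = 6 → g.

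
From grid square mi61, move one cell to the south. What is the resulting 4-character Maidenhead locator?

Latitude square 1; −1 → 0.
The longitude characters are unchanged.

MI60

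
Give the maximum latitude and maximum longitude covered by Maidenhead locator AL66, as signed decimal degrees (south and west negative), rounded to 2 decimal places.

27.00, -166.00

Field A=0, L=11: +0·20° lon, +11·10° lat → SW at lon -180°, lat 20°.
Square 6, 6: +6·2° lon, +6·1° lat → SW at lon -168°, lat 26°.
Cell spans 2° lon × 1° lat. NE corner is SW corner plus one full cell.
latitude 27.00, longitude -166.00.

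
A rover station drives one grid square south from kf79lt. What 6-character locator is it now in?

KF79ls

Latitude subsquare t = 19; −1 → 18 = s.
The longitude characters are unchanged.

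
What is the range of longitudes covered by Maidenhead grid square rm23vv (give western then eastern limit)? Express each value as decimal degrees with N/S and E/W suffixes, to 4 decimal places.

Field R=17, M=12: +17·20° lon, +12·10° lat → SW at lon 160°, lat 30°.
Square 2, 3: +2·2° lon, +3·1° lat → SW at lon 164°, lat 33°.
Subsquare v=21, v=21: +21·0.0833333° lon, +21·0.0416667° lat → SW at lon 165.75°, lat 33.875°.
Cell spans 0.0833333° lon × 0.0416667° lat.
west 165.7500° E, east 165.8333° E.

165.7500° E, 165.8333° E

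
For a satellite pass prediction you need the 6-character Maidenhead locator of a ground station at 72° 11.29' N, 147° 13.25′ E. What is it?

QQ32oe

Offset from 180°W / 90°S: lon 327.2208°, lat 162.1882°.
Field: 327.2208/20 → 16 → Q, 162.1882/10 → 16 → Q; chars QQ.
Square: 7.2208/2 → 3, 2.1882/1 → 2; chars 32.
Subsquare: 1.2208/0.0833333 → 14 → o, 0.1882/0.0416667 → 4 → e; chars oe.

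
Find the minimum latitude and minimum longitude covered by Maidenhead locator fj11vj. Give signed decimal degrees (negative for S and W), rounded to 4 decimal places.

1.3750, -76.2500

Field F=5, J=9: +5·20° lon, +9·10° lat → SW at lon -80°, lat 0°.
Square 1, 1: +1·2° lon, +1·1° lat → SW at lon -78°, lat 1°.
Subsquare v=21, j=9: +21·0.0833333° lon, +9·0.0416667° lat → SW at lon -76.25°, lat 1.375°.
latitude 1.3750, longitude -76.2500.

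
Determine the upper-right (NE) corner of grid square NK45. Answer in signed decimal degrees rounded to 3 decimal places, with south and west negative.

16.000, 90.000

Field N=13, K=10: +13·20° lon, +10·10° lat → SW at lon 80°, lat 10°.
Square 4, 5: +4·2° lon, +5·1° lat → SW at lon 88°, lat 15°.
Cell spans 2° lon × 1° lat. NE corner is SW corner plus one full cell.
latitude 16.000, longitude 90.000.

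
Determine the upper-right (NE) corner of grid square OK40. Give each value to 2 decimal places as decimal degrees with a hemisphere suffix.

11.00° N, 110.00° E

Field O=14, K=10: +14·20° lon, +10·10° lat → SW at lon 100°, lat 10°.
Square 4, 0: +4·2° lon, +0·1° lat → SW at lon 108°, lat 10°.
Cell spans 2° lon × 1° lat. NE corner is SW corner plus one full cell.
latitude 11.00° N, longitude 110.00° E.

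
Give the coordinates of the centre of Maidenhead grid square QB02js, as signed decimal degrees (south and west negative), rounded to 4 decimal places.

Field Q=16, B=1: +16·20° lon, +1·10° lat → SW at lon 140°, lat -80°.
Square 0, 2: +0·2° lon, +2·1° lat → SW at lon 140°, lat -78°.
Subsquare j=9, s=18: +9·0.0833333° lon, +18·0.0416667° lat → SW at lon 140.75°, lat -77.25°.
Cell spans 0.0833333° lon × 0.0416667° lat. Centre is SW corner plus half of each.
latitude -77.2292, longitude 140.7917.

-77.2292, 140.7917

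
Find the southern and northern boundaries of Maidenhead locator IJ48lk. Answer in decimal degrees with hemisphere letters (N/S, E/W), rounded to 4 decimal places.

Field I=8, J=9: +8·20° lon, +9·10° lat → SW at lon -20°, lat 0°.
Square 4, 8: +4·2° lon, +8·1° lat → SW at lon -12°, lat 8°.
Subsquare l=11, k=10: +11·0.0833333° lon, +10·0.0416667° lat → SW at lon -11.0833°, lat 8.41667°.
Cell spans 0.0833333° lon × 0.0416667° lat.
south 8.4167° N, north 8.4583° N.

8.4167° N, 8.4583° N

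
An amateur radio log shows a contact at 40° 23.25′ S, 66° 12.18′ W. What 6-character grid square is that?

Offset from 180°W / 90°S: lon 113.7970°, lat 49.6125°.
Field: lon ⌊113.7970/20⌋ = 5 → F; lat ⌊49.6125/10⌋ = 4 → E.
Square: lon ⌊13.7970/2⌋ = 6; lat ⌊9.6125/1⌋ = 9.
Subsquare: lon ⌊1.7970/0.0833333⌋ = 21 → v; lat ⌊0.6125/0.0416667⌋ = 14 → o.

FE69vo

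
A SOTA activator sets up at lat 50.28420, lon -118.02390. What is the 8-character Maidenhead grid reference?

Add 180° to longitude and 90° to latitude: 61.97610, 140.28420.
Field: lon ⌊61.97610/20⌋ = 3 → D; lat ⌊140.28420/10⌋ = 14 → O.
Square: lon ⌊1.97610/2⌋ = 0; lat ⌊0.28420/1⌋ = 0.
Subsquare: lon ⌊1.97610/0.0833333⌋ = 23 → x; lat ⌊0.28420/0.0416667⌋ = 6 → g.
Extended square: lon ⌊0.05943/0.00833333⌋ = 7; lat ⌊0.03420/0.00416667⌋ = 8.

DO00xg78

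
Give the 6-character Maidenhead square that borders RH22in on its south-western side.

RH22hm

Longitude subsquare i = 8; −1 → 7 = h.
Latitude subsquare n = 13; −1 → 12 = m.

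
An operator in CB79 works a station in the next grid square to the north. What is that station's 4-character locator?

CC70

Latitude square 9; +1 → 10, wraps to 0, carry into field.
Latitude field B = 1; +1 → 2 = C.
The longitude characters are unchanged.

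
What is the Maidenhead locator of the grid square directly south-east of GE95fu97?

GE95gu06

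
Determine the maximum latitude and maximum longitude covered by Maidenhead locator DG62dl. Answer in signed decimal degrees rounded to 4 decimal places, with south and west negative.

Field D=3, G=6: +3·20° lon, +6·10° lat → SW at lon -120°, lat -30°.
Square 6, 2: +6·2° lon, +2·1° lat → SW at lon -108°, lat -28°.
Subsquare d=3, l=11: +3·0.0833333° lon, +11·0.0416667° lat → SW at lon -107.75°, lat -27.5417°.
Cell spans 0.0833333° lon × 0.0416667° lat. NE corner is SW corner plus one full cell.
latitude -27.5000, longitude -107.6667.

-27.5000, -107.6667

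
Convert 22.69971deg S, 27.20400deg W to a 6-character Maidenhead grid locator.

HG67jh

Add 180° to longitude and 90° to latitude: 152.7960, 67.3003.
Field: 152.7960/20 → 7 → H, 67.3003/10 → 6 → G; chars HG.
Square: 12.7960/2 → 6, 7.3003/1 → 7; chars 67.
Subsquare: 0.7960/0.0833333 → 9 → j, 0.3003/0.0416667 → 7 → h; chars jh.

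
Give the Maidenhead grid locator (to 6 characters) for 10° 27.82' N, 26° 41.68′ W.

Offset from 180°W / 90°S: lon 153.3053°, lat 100.4637°.
Field: 153.3053/20 → 7 → H, 100.4637/10 → 10 → K; chars HK.
Square: 13.3053/2 → 6, 0.4637/1 → 0; chars 60.
Subsquare: 1.3053/0.0833333 → 15 → p, 0.4637/0.0416667 → 11 → l; chars pl.

HK60pl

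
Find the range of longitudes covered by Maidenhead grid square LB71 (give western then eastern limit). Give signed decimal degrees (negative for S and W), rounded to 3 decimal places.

54.000, 56.000

Field L=11, B=1: +11·20° lon, +1·10° lat → SW at lon 40°, lat -80°.
Square 7, 1: +7·2° lon, +1·1° lat → SW at lon 54°, lat -79°.
Cell spans 2° lon × 1° lat.
west 54.000, east 56.000.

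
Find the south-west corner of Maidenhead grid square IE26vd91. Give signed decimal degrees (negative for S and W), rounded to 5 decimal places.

-43.87083, -14.17500

Field I=8, E=4: +8·20° lon, +4·10° lat → SW at lon -20°, lat -50°.
Square 2, 6: +2·2° lon, +6·1° lat → SW at lon -16°, lat -44°.
Subsquare v=21, d=3: +21·0.0833333° lon, +3·0.0416667° lat → SW at lon -14.25°, lat -43.875°.
Extended square 9, 1: +9·0.00833333° lon, +1·0.00416667° lat → SW at lon -14.175°, lat -43.8708°.
latitude -43.87083, longitude -14.17500.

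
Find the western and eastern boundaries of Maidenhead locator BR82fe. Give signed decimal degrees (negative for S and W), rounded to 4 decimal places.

-143.5833, -143.5000

Field B=1, R=17: +1·20° lon, +17·10° lat → SW at lon -160°, lat 80°.
Square 8, 2: +8·2° lon, +2·1° lat → SW at lon -144°, lat 82°.
Subsquare f=5, e=4: +5·0.0833333° lon, +4·0.0416667° lat → SW at lon -143.583°, lat 82.1667°.
Cell spans 0.0833333° lon × 0.0416667° lat.
west -143.5833, east -143.5000.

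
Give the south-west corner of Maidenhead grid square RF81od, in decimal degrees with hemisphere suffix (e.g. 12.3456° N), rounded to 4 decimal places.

Field R=17, F=5: +17·20° lon, +5·10° lat → SW at lon 160°, lat -40°.
Square 8, 1: +8·2° lon, +1·1° lat → SW at lon 176°, lat -39°.
Subsquare o=14, d=3: +14·0.0833333° lon, +3·0.0416667° lat → SW at lon 177.167°, lat -38.875°.
latitude 38.8750° S, longitude 177.1667° E.

38.8750° S, 177.1667° E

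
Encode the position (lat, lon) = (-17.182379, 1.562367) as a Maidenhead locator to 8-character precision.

JH02st76

Add 180° to longitude and 90° to latitude: 181.56237, 72.81762.
Field (20°×10°, letters A–R): lon ⌊181.56237/20⌋ = 9 → J; lat ⌊72.81762/10⌋ = 7 → H.
Square (2°×1°, digits 0–9): lon ⌊1.56237/2⌋ = 0; lat ⌊2.81762/1⌋ = 2.
Subsquare (5′×2.5′, letters a–x): lon ⌊1.56237/0.0833333⌋ = 18 → s; lat ⌊0.81762/0.0416667⌋ = 19 → t.
Extended square (30″×15″, digits 0–9): lon ⌊0.06237/0.00833333⌋ = 7; lat ⌊0.02595/0.00416667⌋ = 6.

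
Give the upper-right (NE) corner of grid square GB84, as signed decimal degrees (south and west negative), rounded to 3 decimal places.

Field G=6, B=1: +6·20° lon, +1·10° lat → SW at lon -60°, lat -80°.
Square 8, 4: +8·2° lon, +4·1° lat → SW at lon -44°, lat -76°.
Cell spans 2° lon × 1° lat. NE corner is SW corner plus one full cell.
latitude -75.000, longitude -42.000.

-75.000, -42.000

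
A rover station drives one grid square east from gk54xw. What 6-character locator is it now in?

Longitude subsquare x = 23; +1 → 24, wraps to 0 = a, carry into square.
Longitude square 5; +1 → 6.
The latitude characters are unchanged.

GK64aw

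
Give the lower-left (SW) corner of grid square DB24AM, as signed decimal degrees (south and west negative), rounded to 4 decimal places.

Field D=3, B=1: +3·20° lon, +1·10° lat → SW at lon -120°, lat -80°.
Square 2, 4: +2·2° lon, +4·1° lat → SW at lon -116°, lat -76°.
Subsquare a=0, m=12: +0·0.0833333° lon, +12·0.0416667° lat → SW at lon -116°, lat -75.5°.
latitude -75.5000, longitude -116.0000.

-75.5000, -116.0000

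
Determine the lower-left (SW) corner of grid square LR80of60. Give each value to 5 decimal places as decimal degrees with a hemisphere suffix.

Field L=11, R=17: +11·20° lon, +17·10° lat → SW at lon 40°, lat 80°.
Square 8, 0: +8·2° lon, +0·1° lat → SW at lon 56°, lat 80°.
Subsquare o=14, f=5: +14·0.0833333° lon, +5·0.0416667° lat → SW at lon 57.1667°, lat 80.2083°.
Extended square 6, 0: +6·0.00833333° lon, +0·0.00416667° lat → SW at lon 57.2167°, lat 80.2083°.
latitude 80.20833° N, longitude 57.21667° E.

80.20833° N, 57.21667° E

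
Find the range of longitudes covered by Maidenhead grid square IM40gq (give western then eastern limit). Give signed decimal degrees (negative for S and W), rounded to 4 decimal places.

-11.5000, -11.4167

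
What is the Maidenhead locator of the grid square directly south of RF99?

RF98

Latitude square 9; −1 → 8.
The longitude characters are unchanged.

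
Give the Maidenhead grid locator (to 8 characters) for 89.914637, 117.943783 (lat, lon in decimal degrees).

OR89xv39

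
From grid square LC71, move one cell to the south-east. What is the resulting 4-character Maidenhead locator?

Longitude square 7; +1 → 8.
Latitude square 1; −1 → 0.

LC80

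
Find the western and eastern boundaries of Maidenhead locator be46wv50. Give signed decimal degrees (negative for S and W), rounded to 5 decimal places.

-150.12500, -150.11667

Field B=1, E=4: +1·20° lon, +4·10° lat → SW at lon -160°, lat -50°.
Square 4, 6: +4·2° lon, +6·1° lat → SW at lon -152°, lat -44°.
Subsquare w=22, v=21: +22·0.0833333° lon, +21·0.0416667° lat → SW at lon -150.167°, lat -43.125°.
Extended square 5, 0: +5·0.00833333° lon, +0·0.00416667° lat → SW at lon -150.125°, lat -43.125°.
Cell spans 0.00833333° lon × 0.00416667° lat.
west -150.12500, east -150.11667.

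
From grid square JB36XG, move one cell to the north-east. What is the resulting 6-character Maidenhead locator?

Longitude subsquare x = 23; +1 → 24, wraps to 0 = a, carry into square.
Longitude square 3; +1 → 4.
Latitude subsquare g = 6; +1 → 7 = h.

JB46ah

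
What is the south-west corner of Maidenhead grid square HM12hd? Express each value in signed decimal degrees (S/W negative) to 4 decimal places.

32.1250, -37.4167

Field H=7, M=12: +7·20° lon, +12·10° lat → SW at lon -40°, lat 30°.
Square 1, 2: +1·2° lon, +2·1° lat → SW at lon -38°, lat 32°.
Subsquare h=7, d=3: +7·0.0833333° lon, +3·0.0416667° lat → SW at lon -37.4167°, lat 32.125°.
latitude 32.1250, longitude -37.4167.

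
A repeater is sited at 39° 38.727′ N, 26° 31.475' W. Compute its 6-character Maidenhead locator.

HM69rp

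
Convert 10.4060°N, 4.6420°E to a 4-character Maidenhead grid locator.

Shift to the Maidenhead origin (180°W, 90°S): lon 184.64, lat 100.41.
Field: lon ⌊184.64/20⌋ = 9 → J; lat ⌊100.41/10⌋ = 10 → K.
Square: lon ⌊4.64/2⌋ = 2; lat ⌊0.41/1⌋ = 0.

JK20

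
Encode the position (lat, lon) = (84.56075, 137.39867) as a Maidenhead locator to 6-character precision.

PR84qn

Offset from 180°W / 90°S: lon 317.3987°, lat 174.5607°.
Field: lon ⌊317.3987/20⌋ = 15 → P; lat ⌊174.5607/10⌋ = 17 → R.
Square: lon ⌊17.3987/2⌋ = 8; lat ⌊4.5607/1⌋ = 4.
Subsquare: lon ⌊1.3987/0.0833333⌋ = 16 → q; lat ⌊0.5607/0.0416667⌋ = 13 → n.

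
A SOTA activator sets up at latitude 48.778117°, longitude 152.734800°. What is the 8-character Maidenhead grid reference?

QN68is86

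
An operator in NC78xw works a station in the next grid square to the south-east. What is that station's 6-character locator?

NC88av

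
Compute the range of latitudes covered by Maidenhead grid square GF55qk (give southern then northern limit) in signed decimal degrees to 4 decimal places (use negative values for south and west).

-34.5833, -34.5417

Field G=6, F=5: +6·20° lon, +5·10° lat → SW at lon -60°, lat -40°.
Square 5, 5: +5·2° lon, +5·1° lat → SW at lon -50°, lat -35°.
Subsquare q=16, k=10: +16·0.0833333° lon, +10·0.0416667° lat → SW at lon -48.6667°, lat -34.5833°.
Cell spans 0.0833333° lon × 0.0416667° lat.
south -34.5833, north -34.5417.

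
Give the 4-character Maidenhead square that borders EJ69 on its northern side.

Latitude square 9; +1 → 10, wraps to 0, carry into field.
Latitude field J = 9; +1 → 10 = K.
The longitude characters are unchanged.

EK60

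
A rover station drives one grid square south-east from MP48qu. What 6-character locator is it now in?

Longitude subsquare q = 16; +1 → 17 = r.
Latitude subsquare u = 20; −1 → 19 = t.

MP48rt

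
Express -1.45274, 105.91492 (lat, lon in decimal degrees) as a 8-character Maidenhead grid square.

OI28wn91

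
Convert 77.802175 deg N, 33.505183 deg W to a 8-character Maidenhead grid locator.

HQ37ft92

Add 180° to longitude and 90° to latitude: 146.49482, 167.80218.
Field: lon ⌊146.49482/20⌋ = 7 → H; lat ⌊167.80218/10⌋ = 16 → Q.
Square: lon ⌊6.49482/2⌋ = 3; lat ⌊7.80218/1⌋ = 7.
Subsquare: lon ⌊0.49482/0.0833333⌋ = 5 → f; lat ⌊0.80218/0.0416667⌋ = 19 → t.
Extended square: lon ⌊0.07815/0.00833333⌋ = 9; lat ⌊0.01051/0.00416667⌋ = 2.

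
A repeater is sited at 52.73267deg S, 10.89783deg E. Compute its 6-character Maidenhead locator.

JD57kg

Add 180° to longitude and 90° to latitude: 190.8978, 37.2673.
Field (20°×10°, letters A–R): lon ⌊190.8978/20⌋ = 9 → J; lat ⌊37.2673/10⌋ = 3 → D.
Square (2°×1°, digits 0–9): lon ⌊10.8978/2⌋ = 5; lat ⌊7.2673/1⌋ = 7.
Subsquare (5′×2.5′, letters a–x): lon ⌊0.8978/0.0833333⌋ = 10 → k; lat ⌊0.2673/0.0416667⌋ = 6 → g.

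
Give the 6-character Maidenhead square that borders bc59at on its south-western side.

Longitude subsquare a = 0; −1 → -1, wraps to 23 = x, carry into square.
Longitude square 5; −1 → 4.
Latitude subsquare t = 19; −1 → 18 = s.

BC49xs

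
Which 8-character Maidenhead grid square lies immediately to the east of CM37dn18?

Longitude extended square 1; +1 → 2.
The latitude characters are unchanged.

CM37dn28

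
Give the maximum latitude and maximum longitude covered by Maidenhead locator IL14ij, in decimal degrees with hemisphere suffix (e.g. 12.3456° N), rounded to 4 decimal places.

24.4167° N, 17.2500° W

Field I=8, L=11: +8·20° lon, +11·10° lat → SW at lon -20°, lat 20°.
Square 1, 4: +1·2° lon, +4·1° lat → SW at lon -18°, lat 24°.
Subsquare i=8, j=9: +8·0.0833333° lon, +9·0.0416667° lat → SW at lon -17.3333°, lat 24.375°.
Cell spans 0.0833333° lon × 0.0416667° lat. NE corner is SW corner plus one full cell.
latitude 24.4167° N, longitude 17.2500° W.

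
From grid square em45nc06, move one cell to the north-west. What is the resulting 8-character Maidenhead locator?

EM45mc97

Longitude extended square 0; −1 → -1, wraps to 9, carry into subsquare.
Longitude subsquare n = 13; −1 → 12 = m.
Latitude extended square 6; +1 → 7.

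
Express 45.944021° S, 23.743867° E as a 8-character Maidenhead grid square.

KE14ub93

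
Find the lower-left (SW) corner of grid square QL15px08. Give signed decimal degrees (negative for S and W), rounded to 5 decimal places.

25.99167, 143.25000

Field Q=16, L=11: +16·20° lon, +11·10° lat → SW at lon 140°, lat 20°.
Square 1, 5: +1·2° lon, +5·1° lat → SW at lon 142°, lat 25°.
Subsquare p=15, x=23: +15·0.0833333° lon, +23·0.0416667° lat → SW at lon 143.25°, lat 25.9583°.
Extended square 0, 8: +0·0.00833333° lon, +8·0.00416667° lat → SW at lon 143.25°, lat 25.9917°.
latitude 25.99167, longitude 143.25000.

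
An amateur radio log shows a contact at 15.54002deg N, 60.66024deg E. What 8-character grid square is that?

Shift to the Maidenhead origin (180°W, 90°S): lon 240.66024, lat 105.54002.
Field (20°×10°, letters A–R): lon ⌊240.66024/20⌋ = 12 → M; lat ⌊105.54002/10⌋ = 10 → K.
Square (2°×1°, digits 0–9): lon ⌊0.66024/2⌋ = 0; lat ⌊5.54002/1⌋ = 5.
Subsquare (5′×2.5′, letters a–x): lon ⌊0.66024/0.0833333⌋ = 7 → h; lat ⌊0.54002/0.0416667⌋ = 12 → m.
Extended square (30″×15″, digits 0–9): lon ⌊0.07691/0.00833333⌋ = 9; lat ⌊0.04002/0.00416667⌋ = 9.

MK05hm99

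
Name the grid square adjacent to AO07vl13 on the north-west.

Longitude extended square 1; −1 → 0.
Latitude extended square 3; +1 → 4.

AO07vl04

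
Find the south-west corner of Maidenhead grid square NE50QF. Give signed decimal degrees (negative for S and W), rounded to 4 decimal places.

-49.7917, 91.3333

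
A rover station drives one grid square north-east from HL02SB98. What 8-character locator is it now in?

Longitude extended square 9; +1 → 10, wraps to 0, carry into subsquare.
Longitude subsquare s = 18; +1 → 19 = t.
Latitude extended square 8; +1 → 9.

HL02tb09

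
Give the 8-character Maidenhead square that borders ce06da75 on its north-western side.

CE06da66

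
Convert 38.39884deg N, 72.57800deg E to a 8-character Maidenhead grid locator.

Shift to the Maidenhead origin (180°W, 90°S): lon 252.57800, lat 128.39884.
Field: lon ⌊252.57800/20⌋ = 12 → M; lat ⌊128.39884/10⌋ = 12 → M.
Square: lon ⌊12.57800/2⌋ = 6; lat ⌊8.39884/1⌋ = 8.
Subsquare: lon ⌊0.57800/0.0833333⌋ = 6 → g; lat ⌊0.39884/0.0416667⌋ = 9 → j.
Extended square: lon ⌊0.07800/0.00833333⌋ = 9; lat ⌊0.02384/0.00416667⌋ = 5.

MM68gj95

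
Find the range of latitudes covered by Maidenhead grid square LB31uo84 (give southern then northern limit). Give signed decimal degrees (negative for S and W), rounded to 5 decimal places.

-78.40000, -78.39583

Field L=11, B=1: +11·20° lon, +1·10° lat → SW at lon 40°, lat -80°.
Square 3, 1: +3·2° lon, +1·1° lat → SW at lon 46°, lat -79°.
Subsquare u=20, o=14: +20·0.0833333° lon, +14·0.0416667° lat → SW at lon 47.6667°, lat -78.4167°.
Extended square 8, 4: +8·0.00833333° lon, +4·0.00416667° lat → SW at lon 47.7333°, lat -78.4°.
Cell spans 0.00833333° lon × 0.00416667° lat.
south -78.40000, north -78.39583.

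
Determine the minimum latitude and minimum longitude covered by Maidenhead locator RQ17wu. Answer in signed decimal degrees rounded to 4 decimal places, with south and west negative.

77.8333, 163.8333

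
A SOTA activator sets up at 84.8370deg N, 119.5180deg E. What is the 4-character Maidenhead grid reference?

OR94

Shift to the Maidenhead origin (180°W, 90°S): lon 299.52, lat 174.84.
Field: lon ⌊299.52/20⌋ = 14 → O; lat ⌊174.84/10⌋ = 17 → R.
Square: lon ⌊19.52/2⌋ = 9; lat ⌊4.84/1⌋ = 4.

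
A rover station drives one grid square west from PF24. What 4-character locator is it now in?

PF14

Longitude square 2; −1 → 1.
The latitude characters are unchanged.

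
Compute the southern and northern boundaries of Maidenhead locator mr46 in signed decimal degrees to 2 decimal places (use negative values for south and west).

Field M=12, R=17: +12·20° lon, +17·10° lat → SW at lon 60°, lat 80°.
Square 4, 6: +4·2° lon, +6·1° lat → SW at lon 68°, lat 86°.
Cell spans 2° lon × 1° lat.
south 86.00, north 87.00.

86.00, 87.00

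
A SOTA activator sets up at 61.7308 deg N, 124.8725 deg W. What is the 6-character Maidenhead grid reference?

CP71nr

Offset from 180°W / 90°S: lon 55.1275°, lat 151.7308°.
Field (20°×10°, letters A–R): 55.1275/20 → 2 → C, 151.7308/10 → 15 → P; chars CP.
Square (2°×1°, digits 0–9): 15.1275/2 → 7, 1.7308/1 → 1; chars 71.
Subsquare (5′×2.5′, letters a–x): 1.1275/0.0833333 → 13 → n, 0.7308/0.0416667 → 17 → r; chars nr.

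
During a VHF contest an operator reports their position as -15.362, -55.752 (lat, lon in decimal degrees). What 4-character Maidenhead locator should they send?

Shift to the Maidenhead origin (180°W, 90°S): lon 124.25, lat 74.64.
Field: lon ⌊124.25/20⌋ = 6 → G; lat ⌊74.64/10⌋ = 7 → H.
Square: lon ⌊4.25/2⌋ = 2; lat ⌊4.64/1⌋ = 4.

GH24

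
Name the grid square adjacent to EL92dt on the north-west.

EL92cu

Longitude subsquare d = 3; −1 → 2 = c.
Latitude subsquare t = 19; +1 → 20 = u.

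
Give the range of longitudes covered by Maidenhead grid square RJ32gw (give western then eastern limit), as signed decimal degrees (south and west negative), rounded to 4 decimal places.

Field R=17, J=9: +17·20° lon, +9·10° lat → SW at lon 160°, lat 0°.
Square 3, 2: +3·2° lon, +2·1° lat → SW at lon 166°, lat 2°.
Subsquare g=6, w=22: +6·0.0833333° lon, +22·0.0416667° lat → SW at lon 166.5°, lat 2.91667°.
Cell spans 0.0833333° lon × 0.0416667° lat.
west 166.5000, east 166.5833.

166.5000, 166.5833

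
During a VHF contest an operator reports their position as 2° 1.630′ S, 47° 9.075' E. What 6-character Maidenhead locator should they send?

LI37nx

Shift to the Maidenhead origin (180°W, 90°S): lon 227.1513, lat 87.9728.
Field: 227.1513/20 → 11 → L, 87.9728/10 → 8 → I; chars LI.
Square: 7.1513/2 → 3, 7.9728/1 → 7; chars 37.
Subsquare: 1.1513/0.0833333 → 13 → n, 0.9728/0.0416667 → 23 → x; chars nx.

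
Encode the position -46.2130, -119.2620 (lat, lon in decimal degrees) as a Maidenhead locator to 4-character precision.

Add 180° to longitude and 90° to latitude: 60.74, 43.79.
Field: lon ⌊60.74/20⌋ = 3 → D; lat ⌊43.79/10⌋ = 4 → E.
Square: lon ⌊0.74/2⌋ = 0; lat ⌊3.79/1⌋ = 3.

DE03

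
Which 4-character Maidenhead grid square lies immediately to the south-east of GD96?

Longitude square 9; +1 → 10, wraps to 0, carry into field.
Longitude field G = 6; +1 → 7 = H.
Latitude square 6; −1 → 5.

HD05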